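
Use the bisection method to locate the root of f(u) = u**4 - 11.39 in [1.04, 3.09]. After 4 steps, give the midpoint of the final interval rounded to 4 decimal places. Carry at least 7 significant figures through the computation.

1.8728

f(1.040000) = -10.220141, f(3.090000) = 79.776214 (opposite signs)
step 1: m = 2.065000, f(m) = 6.793615 > 0 → root in [1.040000, 2.065000]
step 2: m = 1.552500, f(m) = -5.580665 < 0 → root in [1.552500, 2.065000]
step 3: m = 1.808750, f(m) = -0.686787 < 0 → root in [1.808750, 2.065000]
step 4: m = 1.936875, f(m) = 2.683638 > 0 → root in [1.808750, 1.936875]
Midpoint of [1.808750, 1.936875] = 1.872812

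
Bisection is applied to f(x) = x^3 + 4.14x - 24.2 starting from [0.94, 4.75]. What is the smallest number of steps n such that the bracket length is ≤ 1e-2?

9

Initial width b − a = 4.75 − 0.94 = 3.810000.
After n steps the width is (b−a)/2^n; need (b−a)/2^n ≤ 1e-2.
So n ≥ log₂(3.810000/1e-2) = log₂(381.0000) ≈ 8.5736.
Hence n = 9.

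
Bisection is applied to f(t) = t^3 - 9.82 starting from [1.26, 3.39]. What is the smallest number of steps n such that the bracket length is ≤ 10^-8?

Initial width b − a = 3.39 − 1.26 = 2.130000.
After n steps the width is (b−a)/2^n; need (b−a)/2^n ≤ 10^-8.
So n ≥ log₂(2.130000/10^-8) = log₂(213000000.0000) ≈ 27.6663.
Hence n = 28.

28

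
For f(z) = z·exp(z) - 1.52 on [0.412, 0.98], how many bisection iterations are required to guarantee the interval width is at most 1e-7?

Initial width b − a = 0.98 − 0.412 = 0.568000.
After n steps the width is (b−a)/2^n; need (b−a)/2^n ≤ 1e-7.
So n ≥ log₂(0.568000/1e-7) = log₂(5680000.0000) ≈ 22.4375.
Hence n = 23.

23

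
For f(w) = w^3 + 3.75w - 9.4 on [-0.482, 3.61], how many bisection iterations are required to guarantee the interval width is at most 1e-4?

Initial width b − a = 3.61 − -0.482 = 4.092000.
After n steps the width is (b−a)/2^n; need (b−a)/2^n ≤ 1e-4.
So n ≥ log₂(4.092000/1e-4) = log₂(40920.0000) ≈ 15.3205.
Hence n = 16.

16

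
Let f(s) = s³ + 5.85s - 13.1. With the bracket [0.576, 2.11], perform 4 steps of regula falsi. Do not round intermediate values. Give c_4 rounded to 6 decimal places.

1.572372

False-position update: c = (a·f(b) − b·f(a))/(f(b) − f(a)); replace the endpoint whose sign matches f(c).
f(0.576000) = -9.539297, f(2.110000) = 8.637431
step 1: c = 1.381056, f(c) = -2.386714 < 0 → new bracket [1.381056, 2.110000]
step 2: c = 1.538871, f(c) = -0.453362 < 0 → new bracket [1.538871, 2.110000]
step 3: c = 1.567354, f(c) = -0.080621 < 0 → new bracket [1.567354, 2.110000]
step 4: c = 1.572372, f(c) = -0.014163 < 0 → new bracket [1.572372, 2.110000]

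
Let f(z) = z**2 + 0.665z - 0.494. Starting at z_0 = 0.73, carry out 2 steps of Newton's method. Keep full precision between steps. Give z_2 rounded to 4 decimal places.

0.4459

Newton update: z ← z − f(z)/f'(z).
f'(z) = 2z + 0.665
z_0 = 0.730000: f = 0.524350, f' = 2.125000 → z_1 = 0.730000 - (0.524350)/(2.125000) = 0.483247
z_1 = 0.483247: f = 0.060887, f' = 1.631494 → z_2 = 0.483247 - (0.060887)/(1.631494) = 0.445927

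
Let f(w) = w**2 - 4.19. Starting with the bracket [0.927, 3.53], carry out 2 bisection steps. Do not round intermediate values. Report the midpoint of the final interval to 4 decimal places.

1.9031

f(0.927000) = -3.330671, f(3.530000) = 8.270900 (opposite signs)
step 1: m = 2.228500, f(m) = 0.776212 > 0 → root in [0.927000, 2.228500]
step 2: m = 1.577750, f(m) = -1.700705 < 0 → root in [1.577750, 2.228500]
Midpoint of [1.577750, 2.228500] = 1.903125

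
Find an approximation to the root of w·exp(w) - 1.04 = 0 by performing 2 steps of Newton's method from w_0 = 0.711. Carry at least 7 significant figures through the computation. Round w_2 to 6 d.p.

Newton update: w ← w − f(w)/f'(w).
f'(w) = (w + 1)·exp(w)
w_0 = 0.711000: f = 0.407615, f' = 3.483641 → w_1 = 0.711000 - (0.407615)/(3.483641) = 0.593992
w_1 = 0.593992: f = 0.035840, f' = 2.887044 → w_2 = 0.593992 - (0.035840)/(2.887044) = 0.581578

0.581578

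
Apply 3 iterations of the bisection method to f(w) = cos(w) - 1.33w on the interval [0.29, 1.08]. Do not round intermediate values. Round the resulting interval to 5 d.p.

f(0.290000) = 0.572544, f(1.080000) = -0.965072 (opposite signs)
step 1: m = 0.685000, f(m) = -0.136631 < 0 → root in [0.290000, 0.685000]
step 2: m = 0.487500, f(m) = 0.235132 > 0 → root in [0.487500, 0.685000]
step 3: m = 0.586250, f(m) = 0.053309 > 0 → root in [0.586250, 0.685000]

[0.58625, 0.68500]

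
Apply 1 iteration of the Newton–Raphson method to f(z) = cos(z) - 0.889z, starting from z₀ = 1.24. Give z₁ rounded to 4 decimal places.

f'(z) = -sin(z) - 0.889
z_0 = 1.240000: f = -0.777564, f' = -1.834784 → z_1 = 1.240000 - (-0.777564)/(-1.834784) = 0.816210

0.8162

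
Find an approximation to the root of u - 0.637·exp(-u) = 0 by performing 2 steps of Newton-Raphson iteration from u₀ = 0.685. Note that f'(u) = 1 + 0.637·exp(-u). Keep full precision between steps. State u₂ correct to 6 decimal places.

0.418957

u_0 = 0.685000: f = 0.363895, f' = 1.321105 → u_1 = 0.685000 - (0.363895)/(1.321105) = 0.409553
u_1 = 0.409553: f = -0.013381, f' = 1.422934 → u_2 = 0.409553 - (-0.013381)/(1.422934) = 0.418957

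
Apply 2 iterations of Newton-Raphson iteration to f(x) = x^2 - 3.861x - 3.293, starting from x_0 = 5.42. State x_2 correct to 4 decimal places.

4.5819

f'(x) = 2x - 3.861
x_0 = 5.420000: f = 5.156780, f' = 6.979000 → x_1 = 5.420000 - (5.156780)/(6.979000) = 4.681100
x_1 = 4.681100: f = 0.545973, f' = 5.501201 → x_2 = 4.681100 - (0.545973)/(5.501201) = 4.581854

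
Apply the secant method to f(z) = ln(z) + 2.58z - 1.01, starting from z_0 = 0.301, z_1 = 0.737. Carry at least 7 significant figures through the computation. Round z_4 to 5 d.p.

0.59362

f(z_0) = -1.434065, f(z_1) = 0.586293
z_2 = 0.737000 - (0.586293)·(0.737000 - 0.301000)/(0.586293 - (-1.434065)) = 0.610476; f(z_2) = 0.071512
z_3 = 0.610476 - (0.071512)·(0.610476 - 0.737000)/(0.071512 - (0.586293)) = 0.592900; f(z_3) = -0.003049
z_4 = 0.592900 - (-0.003049)·(0.592900 - 0.610476)/(-0.003049 - (0.071512)) = 0.593618; f(z_4) = 0.000017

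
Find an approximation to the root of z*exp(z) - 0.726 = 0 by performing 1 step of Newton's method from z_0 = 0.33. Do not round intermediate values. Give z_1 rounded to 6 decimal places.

f'(z) = (z+1)*exp(z)
z_0 = 0.330000: f = -0.266981, f' = 1.849988 → z_1 = 0.330000 - (-0.266981)/(1.849988) = 0.474315

0.474315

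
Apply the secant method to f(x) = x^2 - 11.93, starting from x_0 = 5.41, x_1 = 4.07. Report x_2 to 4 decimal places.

Secant update: x_(k+1) = x_k − f(x_k)·(x_k − x_(k-1))/(f(x_k) − f(x_(k-1))).
f(x_0) = 17.338100, f(x_1) = 4.634900
x_2 = 4.070000 - (4.634900)·(4.070000 - 5.410000)/(4.634900 - (17.338100)) = 3.581086; f(x_2) = 0.894181

3.5811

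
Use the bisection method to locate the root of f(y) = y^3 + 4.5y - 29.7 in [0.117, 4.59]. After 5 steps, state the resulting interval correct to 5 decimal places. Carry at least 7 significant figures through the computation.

f(0.117000) = -29.171898, f(4.590000) = 87.657579 (opposite signs)
step 1: m = 2.353500, f(m) = -6.073302 < 0 → root in [2.353500, 4.590000]
step 2: m = 3.471750, f(m) = 27.768045 > 0 → root in [2.353500, 3.471750]
step 3: m = 2.912625, f(m) = 8.115730 > 0 → root in [2.353500, 2.912625]
step 4: m = 2.633063, f(m) = 0.403851 > 0 → root in [2.353500, 2.633063]
step 5: m = 2.493281, f(m) = -2.980873 < 0 → root in [2.493281, 2.633063]

[2.49328, 2.63306]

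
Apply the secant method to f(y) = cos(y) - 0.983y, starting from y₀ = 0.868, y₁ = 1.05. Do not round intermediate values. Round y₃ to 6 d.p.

Secant update: y_(k+1) = y_k − f(y_k)·(y_k − y_(k-1))/(f(y_k) − f(y_(k-1))).
f(y_0) = -0.206890, f(y_1) = -0.534579
y_2 = 1.050000 - (-0.534579)·(1.050000 - 0.868000)/(-0.534579 - (-0.206890)) = 0.753092; f(y_2) = -0.010712
y_3 = 0.753092 - (-0.010712)·(0.753092 - 1.050000)/(-0.010712 - (-0.534579)) = 0.747021; f(y_3) = -0.000605

0.747021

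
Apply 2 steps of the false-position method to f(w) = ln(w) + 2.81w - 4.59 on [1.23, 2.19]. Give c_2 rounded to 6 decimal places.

1.491438

False-position update: c = (a·f(b) − b·f(a))/(f(b) − f(a)); replace the endpoint whose sign matches f(c).
f(1.230000) = -0.926686, f(2.190000) = 2.347802
step 1: c = 1.501682, f(c) = 0.036311 > 0 → new bracket [1.230000, 1.501682]
step 2: c = 1.491438, f(c) = 0.000680 > 0 → new bracket [1.230000, 1.491438]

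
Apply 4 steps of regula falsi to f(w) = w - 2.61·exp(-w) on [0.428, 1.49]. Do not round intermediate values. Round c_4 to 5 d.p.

f(0.428000) = -1.273228, f(1.490000) = 0.901777
step 1: c = 1.049685, f(c) = 0.136060 > 0 → new bracket [0.428000, 1.049685]
step 2: c = 0.989664, f(c) = 0.019524 > 0 → new bracket [0.428000, 0.989664]
step 3: c = 0.981182, f(c) = 0.002777 > 0 → new bracket [0.428000, 0.981182]
step 4: c = 0.979978, f(c) = 0.000394 > 0 → new bracket [0.428000, 0.979978]

0.97998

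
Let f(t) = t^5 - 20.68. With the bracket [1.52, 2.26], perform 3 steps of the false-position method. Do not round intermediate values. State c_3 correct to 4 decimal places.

1.8137

False-position update: c = (a·f(b) − b·f(a))/(f(b) − f(a)); replace the endpoint whose sign matches f(c).
f(1.520000) = -12.566319, f(2.260000) = 38.277926
step 1: c = 1.702893, f(c) = -6.360189 < 0 → new bracket [1.702893, 2.260000]
step 2: c = 1.782272, f(c) = -2.696688 < 0 → new bracket [1.782272, 2.260000]
step 3: c = 1.813713, f(c) = -1.053510 < 0 → new bracket [1.813713, 2.260000]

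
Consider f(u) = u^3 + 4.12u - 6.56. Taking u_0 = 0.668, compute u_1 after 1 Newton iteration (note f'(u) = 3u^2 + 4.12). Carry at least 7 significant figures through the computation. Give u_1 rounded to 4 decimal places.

1.3110

u_0 = 0.668000: f = -3.509762, f' = 5.458672 → u_1 = 0.668000 - (-3.509762)/(5.458672) = 1.310970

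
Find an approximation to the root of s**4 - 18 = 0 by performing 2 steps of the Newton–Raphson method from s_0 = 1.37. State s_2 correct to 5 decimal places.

f'(s) = 4s**3
s_0 = 1.370000: f = -14.477246, f' = 10.285412 → s_1 = 1.370000 - (-14.477246)/(10.285412) = 2.777551
s_1 = 2.777551: f = 41.518015, f' = 85.712926 → s_2 = 2.777551 - (41.518015)/(85.712926) = 2.293167

2.29317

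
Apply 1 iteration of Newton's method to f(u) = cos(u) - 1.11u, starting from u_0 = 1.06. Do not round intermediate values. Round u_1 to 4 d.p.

f'(u) = -sin(u) - 1.11
u_0 = 1.060000: f = -0.687728, f' = -1.982355 → u_1 = 1.060000 - (-0.687728)/(-1.982355) = 0.713075

0.7131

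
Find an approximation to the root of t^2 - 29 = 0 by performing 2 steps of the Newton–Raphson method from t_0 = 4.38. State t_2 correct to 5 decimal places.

5.38637

Newton update: t ← t − f(t)/f'(t).
f'(t) = 2t
t_0 = 4.380000: f = -9.815600, f' = 8.760000 → t_1 = 4.380000 - (-9.815600)/(8.760000) = 5.500502
t_1 = 5.500502: f = 1.255525, f' = 11.001005 → t_2 = 5.500502 - (1.255525)/(11.001005) = 5.386374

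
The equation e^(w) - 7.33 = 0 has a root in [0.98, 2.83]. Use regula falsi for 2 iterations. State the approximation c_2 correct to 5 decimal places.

1.83762

f(0.980000) = -4.665544, f(2.830000) = 9.615461
step 1: c = 1.584387, f(c) = -2.453698 < 0 → new bracket [1.584387, 2.830000]
step 2: c = 1.837624, f(c) = -1.048403 < 0 → new bracket [1.837624, 2.830000]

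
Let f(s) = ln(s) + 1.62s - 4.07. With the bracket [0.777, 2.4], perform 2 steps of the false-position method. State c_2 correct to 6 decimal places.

f(0.777000) = -3.063575, f(2.400000) = 0.693469
step 1: c = 2.100429, f(c) = 0.074837 > 0 → new bracket [0.777000, 2.100429]
step 2: c = 2.068871, f(c) = 0.008575 > 0 → new bracket [0.777000, 2.068871]

2.068871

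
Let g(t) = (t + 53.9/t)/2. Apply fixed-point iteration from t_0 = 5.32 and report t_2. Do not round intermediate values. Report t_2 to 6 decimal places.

7.351211

t_1 = g(5.320000) = 7.725789
t_2 = g(7.725789) = 7.351211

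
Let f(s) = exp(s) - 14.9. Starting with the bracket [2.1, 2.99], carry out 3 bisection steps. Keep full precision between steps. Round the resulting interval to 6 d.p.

[2.656250, 2.767500]

f(2.100000) = -6.733830, f(2.990000) = 4.985682 (opposite signs)
step 1: m = 2.545000, f(m) = -2.156772 < 0 → root in [2.545000, 2.990000]
step 2: m = 2.767500, f(m) = 1.018787 > 0 → root in [2.545000, 2.767500]
step 3: m = 2.656250, f(m) = -0.657222 < 0 → root in [2.656250, 2.767500]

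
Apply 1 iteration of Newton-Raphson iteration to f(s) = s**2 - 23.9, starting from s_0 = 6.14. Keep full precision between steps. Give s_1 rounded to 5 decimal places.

5.01625

Newton update: s ← s − f(s)/f'(s).
f'(s) = 2s
s_0 = 6.140000: f = 13.799600, f' = 12.280000 → s_1 = 6.140000 - (13.799600)/(12.280000) = 5.016254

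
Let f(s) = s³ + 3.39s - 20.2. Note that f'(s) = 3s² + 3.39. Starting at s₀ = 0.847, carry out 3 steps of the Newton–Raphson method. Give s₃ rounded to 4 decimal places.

Newton update: s ← s − f(s)/f'(s).
s_0 = 0.847000: f = -16.721025, f' = 5.542227 → s_1 = 0.847000 - (-16.721025)/(5.542227) = 3.864023
s_1 = 3.864023: f = 50.591489, f' = 48.182014 → s_2 = 3.864023 - (50.591489)/(48.182014) = 2.814015
s_2 = 2.814015: f = 11.622794, f' = 27.146040 → s_3 = 2.814015 - (11.622794)/(27.146040) = 2.385857

2.3859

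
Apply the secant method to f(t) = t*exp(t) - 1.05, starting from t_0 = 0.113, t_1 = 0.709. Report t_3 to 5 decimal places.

0.57974

f(t_0) = -0.923482, f(t_1) = 0.390658
t_2 = 0.709000 - (0.390658)·(0.709000 - 0.113000)/(0.390658 - (-0.923482)) = 0.531825; f(t_2) = -0.144814
t_3 = 0.531825 - (-0.144814)·(0.531825 - 0.709000)/(-0.144814 - (0.390658)) = 0.579741; f(t_3) = -0.014829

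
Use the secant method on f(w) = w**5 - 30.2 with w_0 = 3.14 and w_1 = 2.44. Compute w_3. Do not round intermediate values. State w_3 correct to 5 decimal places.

Secant update: w_(k+1) = w_k − f(w_k)·(w_k − w_(k-1))/(f(w_k) − f(w_(k-1))).
f(w_0) = 275.044776, f(w_1) = 56.286661
w_2 = 2.440000 - (56.286661)·(2.440000 - 3.140000)/(56.286661 - (275.044776)) = 2.259889; f(w_2) = 28.743496
w_3 = 2.259889 - (28.743496)·(2.259889 - 2.440000)/(28.743496 - (56.286661)) = 2.071930; f(w_3) = 7.983425

2.07193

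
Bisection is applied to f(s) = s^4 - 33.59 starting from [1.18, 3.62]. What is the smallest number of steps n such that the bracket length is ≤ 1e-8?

28

Initial width b − a = 3.62 − 1.18 = 2.440000.
After n steps the width is (b−a)/2^n; need (b−a)/2^n ≤ 1e-8.
So n ≥ log₂(2.440000/1e-8) = log₂(244000000.0000) ≈ 27.8623.
Hence n = 28.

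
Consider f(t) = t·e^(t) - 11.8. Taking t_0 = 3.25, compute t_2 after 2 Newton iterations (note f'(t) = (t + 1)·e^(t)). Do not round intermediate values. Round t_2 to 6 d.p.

2.116928

Newton update: t ← t − f(t)/f'(t).
t_0 = 3.250000: f = 72.018605, f' = 109.608945 → t_1 = 3.250000 - (72.018605)/(109.608945) = 2.592950
t_1 = 2.592950: f = 22.865523, f' = 48.034670 → t_2 = 2.592950 - (22.865523)/(48.034670) = 2.116928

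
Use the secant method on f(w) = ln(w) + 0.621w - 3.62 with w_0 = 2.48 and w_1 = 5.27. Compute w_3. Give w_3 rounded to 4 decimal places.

f(w_0) = -1.171661, f(w_1) = 1.314700
w_2 = 5.270000 - (1.314700)·(5.270000 - 2.480000)/(1.314700 - (-1.171661)) = 3.794746; f(w_2) = 0.070155
w_3 = 3.794746 - (0.070155)·(3.794746 - 5.270000)/(0.070155 - (1.314700)) = 3.711586; f(w_3) = -0.003646

3.7116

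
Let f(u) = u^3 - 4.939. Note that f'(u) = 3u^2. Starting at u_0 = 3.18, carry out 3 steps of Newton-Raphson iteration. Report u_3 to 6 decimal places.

1.712639

u_0 = 3.180000: f = 27.218432, f' = 30.337200 → u_1 = 3.180000 - (27.218432)/(30.337200) = 2.282803
u_1 = 2.282803: f = 6.957126, f' = 15.633574 → u_2 = 2.282803 - (6.957126)/(15.633574) = 1.837792
u_2 = 1.837792: f = 1.268100, f' = 10.132434 → u_3 = 1.837792 - (1.268100)/(10.132434) = 1.712639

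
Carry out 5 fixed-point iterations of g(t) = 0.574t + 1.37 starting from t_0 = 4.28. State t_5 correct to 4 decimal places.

t_1 = g(4.280000) = 3.826720
t_2 = g(3.826720) = 3.566537
t_3 = g(3.566537) = 3.417192
t_4 = g(3.417192) = 3.331468
t_5 = g(3.331468) = 3.282263

3.2823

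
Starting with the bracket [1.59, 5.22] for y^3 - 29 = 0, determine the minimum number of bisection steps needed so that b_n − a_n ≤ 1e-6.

22

Initial width b − a = 5.22 − 1.59 = 3.630000.
After n steps the width is (b−a)/2^n; need (b−a)/2^n ≤ 1e-6.
So n ≥ log₂(3.630000/1e-6) = log₂(3630000.0000) ≈ 21.7915.
Hence n = 22.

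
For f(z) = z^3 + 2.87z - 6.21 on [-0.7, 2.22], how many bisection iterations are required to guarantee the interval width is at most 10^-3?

Initial width b − a = 2.22 − -0.7 = 2.920000.
After n steps the width is (b−a)/2^n; need (b−a)/2^n ≤ 10^-3.
So n ≥ log₂(2.920000/10^-3) = log₂(2920.0000) ≈ 11.5118.
Hence n = 12.

12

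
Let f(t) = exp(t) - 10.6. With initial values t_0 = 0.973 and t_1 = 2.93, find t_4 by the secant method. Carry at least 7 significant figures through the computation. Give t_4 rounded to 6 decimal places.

2.387082

Secant update: t_(k+1) = t_k − f(t_k)·(t_k − t_(k-1))/(f(t_k) − f(t_(k-1))).
f(t_0) = -7.954130, f(t_1) = 8.127630
t_2 = 2.930000 - (8.127630)·(2.930000 - 0.973000)/(8.127630 - (-7.954130)) = 1.940943; f(t_2) = -3.634682
t_3 = 1.940943 - (-3.634682)·(1.940943 - 2.930000)/(-3.634682 - (8.127630)) = 2.246573; f(t_3) = -1.144728
t_4 = 2.246573 - (-1.144728)·(2.246573 - 1.940943)/(-1.144728 - (-3.634682)) = 2.387082; f(t_4) = 0.281695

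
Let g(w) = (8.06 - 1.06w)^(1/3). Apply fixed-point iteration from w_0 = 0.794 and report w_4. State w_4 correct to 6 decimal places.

w_1 = g(0.794000) = 1.932619
w_2 = g(1.932619) = 1.818273
w_3 = g(1.818273) = 1.830412
w_4 = g(1.830412) = 1.829131

1.829131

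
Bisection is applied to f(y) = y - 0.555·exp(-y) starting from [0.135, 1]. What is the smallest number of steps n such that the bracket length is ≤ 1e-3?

10

Initial width b − a = 1 − 0.135 = 0.865000.
After n steps the width is (b−a)/2^n; need (b−a)/2^n ≤ 1e-3.
So n ≥ log₂(0.865000/1e-3) = log₂(865.0000) ≈ 9.7566.
Hence n = 10.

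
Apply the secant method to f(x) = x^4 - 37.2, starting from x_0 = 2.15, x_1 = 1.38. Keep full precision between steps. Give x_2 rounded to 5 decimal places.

f(x_0) = -15.832494, f(x_1) = -33.573261
x_2 = 1.380000 - (-33.573261)·(1.380000 - 2.150000)/(-33.573261 - (-15.832494)) = 2.837175; f(x_2) = 27.595493

2.83718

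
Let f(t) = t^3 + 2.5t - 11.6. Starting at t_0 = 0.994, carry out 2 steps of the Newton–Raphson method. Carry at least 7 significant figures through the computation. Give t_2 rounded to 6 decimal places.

f'(t) = 3t^2 + 2.5
t_0 = 0.994000: f = -8.132892, f' = 5.464108 → t_1 = 0.994000 - (-8.132892)/(5.464108) = 2.482421
t_1 = 2.482421: f = 9.903755, f' = 20.987240 → t_2 = 2.482421 - (9.903755)/(20.987240) = 2.010527

2.010527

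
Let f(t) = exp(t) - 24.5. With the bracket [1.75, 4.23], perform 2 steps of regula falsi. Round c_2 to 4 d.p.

f(1.750000) = -18.745397, f(4.230000) = 44.217232
step 1: c = 2.488352, f(c) = -12.458584 < 0 → new bracket [2.488352, 4.230000]
step 2: c = 2.871204, f(c) = -6.841728 < 0 → new bracket [2.871204, 4.230000]

2.8712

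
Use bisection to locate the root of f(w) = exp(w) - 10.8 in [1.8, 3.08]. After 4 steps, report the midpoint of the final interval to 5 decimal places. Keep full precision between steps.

f(1.800000) = -4.750353, f(3.080000) = 10.958402 (opposite signs)
step 1: m = 2.440000, f(m) = 0.673041 > 0 → root in [1.800000, 2.440000]
step 2: m = 2.120000, f(m) = -2.468863 < 0 → root in [2.120000, 2.440000]
step 3: m = 2.280000, f(m) = -1.023320 < 0 → root in [2.280000, 2.440000]
step 4: m = 2.360000, f(m) = -0.209049 < 0 → root in [2.360000, 2.440000]
Midpoint of [2.360000, 2.440000] = 2.400000

2.40000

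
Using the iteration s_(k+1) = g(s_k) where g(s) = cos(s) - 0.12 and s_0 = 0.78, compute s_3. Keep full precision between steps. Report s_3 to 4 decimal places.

0.6381

s_1 = g(0.780000) = 0.590914
s_2 = g(0.590914) = 0.710432
s_3 = g(0.710432) = 0.638080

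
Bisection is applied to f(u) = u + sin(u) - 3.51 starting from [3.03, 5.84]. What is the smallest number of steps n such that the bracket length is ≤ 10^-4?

15

Initial width b − a = 5.84 − 3.03 = 2.810000.
After n steps the width is (b−a)/2^n; need (b−a)/2^n ≤ 10^-4.
So n ≥ log₂(2.810000/10^-4) = log₂(28100.0000) ≈ 14.7783.
Hence n = 15.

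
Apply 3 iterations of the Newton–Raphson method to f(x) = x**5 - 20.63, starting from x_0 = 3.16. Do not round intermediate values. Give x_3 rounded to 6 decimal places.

1.913174

f'(x) = 5x**4
x_0 = 3.160000: f = 294.460575, f' = 498.561037 → x_1 = 3.160000 - (294.460575)/(498.561037) = 2.569379
x_1 = 2.569379: f = 91.350119, f' = 217.912801 → x_2 = 2.569379 - (91.350119)/(217.912801) = 2.150174
x_2 = 2.150174: f = 25.328749, f' = 106.872154 → x_3 = 2.150174 - (25.328749)/(106.872154) = 1.913174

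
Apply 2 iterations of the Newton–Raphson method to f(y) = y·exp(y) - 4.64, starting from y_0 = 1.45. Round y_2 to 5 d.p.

f'(y) = (y + 1)·exp(y)
y_0 = 1.450000: f = 1.541516, f' = 10.444631 → y_1 = 1.450000 - (1.541516)/(10.444631) = 1.302411
y_1 = 1.302411: f = 0.150465, f' = 8.468618 → y_2 = 1.302411 - (0.150465)/(8.468618) = 1.284643

1.28464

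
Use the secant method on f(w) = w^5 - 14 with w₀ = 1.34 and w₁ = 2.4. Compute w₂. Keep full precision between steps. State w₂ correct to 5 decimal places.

Secant update: w_(k+1) = w_k − f(w_k)·(w_k − w_(k-1))/(f(w_k) − f(w_(k-1))).
f(w_0) = -9.679600, f(w_1) = 65.626240
w_2 = 2.400000 - (65.626240)·(2.400000 - 1.340000)/(65.626240 - (-9.679600)) = 1.476249; f(w_2) = -6.988698

1.47625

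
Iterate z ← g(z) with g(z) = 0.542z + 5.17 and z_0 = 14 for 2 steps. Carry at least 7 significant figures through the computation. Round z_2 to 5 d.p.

z_1 = g(14.000000) = 12.758000
z_2 = g(12.758000) = 12.084836

12.08484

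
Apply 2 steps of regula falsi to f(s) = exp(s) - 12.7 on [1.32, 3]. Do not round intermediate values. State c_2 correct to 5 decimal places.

f(1.320000) = -8.956579, f(3.000000) = 7.385537
step 1: c = 2.240753, f(c) = -3.299593 < 0 → new bracket [2.240753, 3.000000]
step 2: c = 2.475210, f(c) = -0.815795 < 0 → new bracket [2.475210, 3.000000]

2.47521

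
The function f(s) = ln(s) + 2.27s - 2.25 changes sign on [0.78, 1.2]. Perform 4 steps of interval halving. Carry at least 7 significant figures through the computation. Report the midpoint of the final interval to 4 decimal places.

f(0.780000) = -0.727861, f(1.200000) = 0.656322 (opposite signs)
step 1: m = 0.990000, f(m) = -0.012750 < 0 → root in [0.990000, 1.200000]
step 2: m = 1.095000, f(m) = 0.326404 > 0 → root in [0.990000, 1.095000]
step 3: m = 1.042500, f(m) = 0.158097 > 0 → root in [0.990000, 1.042500]
step 4: m = 1.016250, f(m) = 0.073007 > 0 → root in [0.990000, 1.016250]
Midpoint of [0.990000, 1.016250] = 1.003125

1.0031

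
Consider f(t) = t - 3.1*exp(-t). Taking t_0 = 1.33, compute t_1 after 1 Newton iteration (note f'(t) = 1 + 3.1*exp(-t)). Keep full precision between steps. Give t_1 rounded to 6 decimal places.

1.049695

t_0 = 1.330000: f = 0.510120, f' = 1.819880 → t_1 = 1.330000 - (0.510120)/(1.819880) = 1.049695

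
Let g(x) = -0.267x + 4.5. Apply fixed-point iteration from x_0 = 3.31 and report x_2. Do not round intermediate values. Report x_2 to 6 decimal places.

x_1 = g(3.310000) = 3.616230
x_2 = g(3.616230) = 3.534467

3.534467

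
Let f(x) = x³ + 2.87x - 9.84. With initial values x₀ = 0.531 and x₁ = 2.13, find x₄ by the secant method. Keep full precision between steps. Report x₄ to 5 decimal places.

1.70932

f(x_0) = -8.166309, f(x_1) = 5.936697
x_2 = 2.130000 - (5.936697)·(2.130000 - 0.531000)/(5.936697 - (-8.166309)) = 1.456897; f(x_2) = -2.566373
x_3 = 1.456897 - (-2.566373)·(1.456897 - 2.130000)/(-2.566373 - (5.936697)) = 1.660051; f(x_3) = -0.500937
x_4 = 1.660051 - (-0.500937)·(1.660051 - 1.456897)/(-0.500937 - (-2.566373)) = 1.709323; f(x_4) = 0.060026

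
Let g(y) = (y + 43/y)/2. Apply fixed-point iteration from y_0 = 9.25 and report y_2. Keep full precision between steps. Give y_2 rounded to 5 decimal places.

6.56849

y_1 = g(9.250000) = 6.949324
y_2 = g(6.949324) = 6.568488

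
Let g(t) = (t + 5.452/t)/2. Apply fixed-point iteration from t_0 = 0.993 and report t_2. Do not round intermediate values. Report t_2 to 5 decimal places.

2.46177

t_1 = g(0.993000) = 3.241717
t_2 = g(3.241717) = 2.461771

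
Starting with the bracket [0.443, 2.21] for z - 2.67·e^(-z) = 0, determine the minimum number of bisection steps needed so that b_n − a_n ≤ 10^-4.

Initial width b − a = 2.21 − 0.443 = 1.767000.
After n steps the width is (b−a)/2^n; need (b−a)/2^n ≤ 10^-4.
So n ≥ log₂(1.767000/10^-4) = log₂(17670.0000) ≈ 14.1090.
Hence n = 15.

15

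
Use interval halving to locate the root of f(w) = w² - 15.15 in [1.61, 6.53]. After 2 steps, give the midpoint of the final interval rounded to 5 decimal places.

3.45500

f(1.610000) = -12.557900, f(6.530000) = 27.490900 (opposite signs)
step 1: m = 4.070000, f(m) = 1.414900 > 0 → root in [1.610000, 4.070000]
step 2: m = 2.840000, f(m) = -7.084400 < 0 → root in [2.840000, 4.070000]
Midpoint of [2.840000, 4.070000] = 3.455000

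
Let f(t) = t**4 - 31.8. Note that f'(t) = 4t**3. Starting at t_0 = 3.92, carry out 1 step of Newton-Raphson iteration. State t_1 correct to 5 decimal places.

3.07198

t_0 = 3.920000: f = 204.326249, f' = 240.945152 → t_1 = 3.920000 - (204.326249)/(240.945152) = 3.071980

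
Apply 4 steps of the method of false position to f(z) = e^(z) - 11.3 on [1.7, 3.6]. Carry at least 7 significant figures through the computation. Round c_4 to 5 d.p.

2.38255

f(1.700000) = -5.826053, f(3.600000) = 25.298234
step 1: c = 2.055655, f(c) = -3.488049 < 0 → new bracket [2.055655, 3.600000]
step 2: c = 2.242784, f(c) = -1.880483 < 0 → new bracket [2.242784, 3.600000]
step 3: c = 2.336689, f(c) = -0.953079 < 0 → new bracket [2.336689, 3.600000]
step 4: c = 2.382555, f(c) = -0.467458 < 0 → new bracket [2.382555, 3.600000]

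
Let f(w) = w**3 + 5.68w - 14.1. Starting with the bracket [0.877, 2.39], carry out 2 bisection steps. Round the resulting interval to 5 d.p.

[1.63350, 2.01175]

f(0.877000) = -8.444114, f(2.390000) = 13.127119 (opposite signs)
step 1: m = 1.633500, f(m) = -0.463016 < 0 → root in [1.633500, 2.390000]
step 2: m = 2.011750, f(m) = 5.468570 > 0 → root in [1.633500, 2.011750]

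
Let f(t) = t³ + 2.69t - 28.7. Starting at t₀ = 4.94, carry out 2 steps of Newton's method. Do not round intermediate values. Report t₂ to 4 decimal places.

f'(t) = 3t² + 2.69
t_0 = 4.940000: f = 105.142384, f' = 75.900800 → t_1 = 4.940000 - (105.142384)/(75.900800) = 3.554739
t_1 = 3.554739: f = 25.780550, f' = 40.598518 → t_2 = 3.554739 - (25.780550)/(40.598518) = 2.919727

2.9197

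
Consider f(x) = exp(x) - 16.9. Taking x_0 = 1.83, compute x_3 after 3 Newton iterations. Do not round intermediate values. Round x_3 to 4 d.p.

Newton update: x ← x − f(x)/f'(x).
f'(x) = exp(x)
x_0 = 1.830000: f = -10.666113, f' = 6.233887 → x_1 = 1.830000 - (-10.666113)/(6.233887) = 3.540989
x_1 = 3.540989: f = 17.601034, f' = 34.501034 → x_2 = 3.540989 - (17.601034)/(34.501034) = 3.030830
x_2 = 3.030830: f = 3.814412, f' = 20.714412 → x_3 = 3.030830 - (3.814412)/(20.714412) = 2.846687

2.8467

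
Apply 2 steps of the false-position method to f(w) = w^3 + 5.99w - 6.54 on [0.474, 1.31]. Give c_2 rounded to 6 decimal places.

0.942650

f(0.474000) = -3.594244, f(1.310000) = 3.554991
step 1: c = 0.894295, f(c) = -0.467948 < 0 → new bracket [0.894295, 1.310000]
step 2: c = 0.942650, f(c) = -0.055900 < 0 → new bracket [0.942650, 1.310000]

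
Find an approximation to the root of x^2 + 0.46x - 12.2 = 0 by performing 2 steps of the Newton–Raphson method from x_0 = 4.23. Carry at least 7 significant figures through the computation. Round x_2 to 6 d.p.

f'(x) = 2x + 0.46
x_0 = 4.230000: f = 7.638700, f' = 8.920000 → x_1 = 4.230000 - (7.638700)/(8.920000) = 3.373643
x_1 = 3.373643: f = 0.733346, f' = 7.207287 → x_2 = 3.373643 - (0.733346)/(7.207287) = 3.271893

3.271893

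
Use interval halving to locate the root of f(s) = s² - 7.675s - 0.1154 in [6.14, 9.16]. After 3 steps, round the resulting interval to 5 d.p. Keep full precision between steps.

f(6.140000) = -9.540300, f(9.160000) = 13.487200 (opposite signs)
step 1: m = 7.650000, f(m) = -0.306650 < 0 → root in [7.650000, 9.160000]
step 2: m = 8.405000, f(m) = 6.020250 > 0 → root in [7.650000, 8.405000]
step 3: m = 8.027500, f(m) = 2.714294 > 0 → root in [7.650000, 8.027500]

[7.65000, 8.02750]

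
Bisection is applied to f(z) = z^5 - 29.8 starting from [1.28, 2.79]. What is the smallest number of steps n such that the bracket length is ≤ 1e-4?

14

Initial width b − a = 2.79 − 1.28 = 1.510000.
After n steps the width is (b−a)/2^n; need (b−a)/2^n ≤ 1e-4.
So n ≥ log₂(1.510000/1e-4) = log₂(15100.0000) ≈ 13.8823.
Hence n = 14.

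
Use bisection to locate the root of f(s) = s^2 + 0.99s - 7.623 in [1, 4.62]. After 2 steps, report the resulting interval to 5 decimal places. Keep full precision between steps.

f(1.000000) = -5.633000, f(4.620000) = 18.295200 (opposite signs)
step 1: m = 2.810000, f(m) = 3.055000 > 0 → root in [1.000000, 2.810000]
step 2: m = 1.905000, f(m) = -2.108025 < 0 → root in [1.905000, 2.810000]

[1.90500, 2.81000]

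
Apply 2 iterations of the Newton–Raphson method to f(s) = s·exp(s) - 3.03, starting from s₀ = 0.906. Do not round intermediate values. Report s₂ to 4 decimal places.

1.0553

f'(s) = (s + 1)·exp(s)
s_0 = 0.906000: f = -0.788189, f' = 4.716216 → s_1 = 0.906000 - (-0.788189)/(4.716216) = 1.073123
s_1 = 1.073123: f = 0.108348, f' = 6.062847 → s_2 = 1.073123 - (0.108348)/(6.062847) = 1.055252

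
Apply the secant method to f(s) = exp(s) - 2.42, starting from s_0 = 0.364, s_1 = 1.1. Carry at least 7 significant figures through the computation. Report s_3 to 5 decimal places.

f(s_0) = -0.980926, f(s_1) = 0.584166
s_2 = 1.100000 - (0.584166)·(1.100000 - 0.364000)/(0.584166 - (-0.980926)) = 0.825290; f(s_2) = -0.137457
s_3 = 0.825290 - (-0.137457)·(0.825290 - 1.100000)/(-0.137457 - (0.584166)) = 0.877618; f(s_3) = -0.014837

0.87762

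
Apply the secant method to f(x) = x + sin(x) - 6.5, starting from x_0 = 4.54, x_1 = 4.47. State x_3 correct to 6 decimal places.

6.468902

f(x_0) = -2.945178, f(x_1) = -3.000767
x_2 = 4.470000 - (-3.000767)·(4.470000 - 4.540000)/(-3.000767 - (-2.945178)) = 8.248654; f(x_2) = 2.671777
x_3 = 8.248654 - (2.671777)·(8.248654 - 4.470000)/(2.671777 - (-3.000767)) = 6.468902; f(x_3) = 0.153554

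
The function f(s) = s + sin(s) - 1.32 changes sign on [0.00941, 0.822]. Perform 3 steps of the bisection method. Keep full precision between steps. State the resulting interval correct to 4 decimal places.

f(0.009410) = -1.301180, f(0.822000) = 0.234509 (opposite signs)
step 1: m = 0.415705, f(m) = -0.500460 < 0 → root in [0.415705, 0.822000]
step 2: m = 0.618853, f(m) = -0.121047 < 0 → root in [0.618853, 0.822000]
step 3: m = 0.720426, f(m) = 0.060131 > 0 → root in [0.618853, 0.720426]

[0.6189, 0.7204]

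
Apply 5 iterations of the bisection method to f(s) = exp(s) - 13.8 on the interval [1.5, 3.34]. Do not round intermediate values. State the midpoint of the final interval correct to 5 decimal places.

f(1.500000) = -9.318311, f(3.340000) = 14.419127 (opposite signs)
step 1: m = 2.420000, f(m) = -2.554141 < 0 → root in [2.420000, 3.340000]
step 2: m = 2.880000, f(m) = 4.014273 > 0 → root in [2.420000, 2.880000]
step 3: m = 2.650000, f(m) = 0.354039 > 0 → root in [2.420000, 2.650000]
step 4: m = 2.535000, f(m) = -1.183569 < 0 → root in [2.535000, 2.650000]
step 5: m = 2.592500, f(m) = -0.436862 < 0 → root in [2.592500, 2.650000]
Midpoint of [2.592500, 2.650000] = 2.621250

2.62125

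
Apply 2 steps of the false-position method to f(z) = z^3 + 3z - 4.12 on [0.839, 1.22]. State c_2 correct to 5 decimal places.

f(0.839000) = -1.012410, f(1.220000) = 1.355848
step 1: c = 1.001874, f(c) = -0.108744 < 0 → new bracket [1.001874, 1.220000]
step 2: c = 1.018070, f(c) = -0.010596 < 0 → new bracket [1.018070, 1.220000]

1.01807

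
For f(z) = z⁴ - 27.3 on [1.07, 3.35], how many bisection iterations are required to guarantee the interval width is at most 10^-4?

Initial width b − a = 3.35 − 1.07 = 2.280000.
After n steps the width is (b−a)/2^n; need (b−a)/2^n ≤ 10^-4.
So n ≥ log₂(2.280000/10^-4) = log₂(22800.0000) ≈ 14.4767.
Hence n = 15.

15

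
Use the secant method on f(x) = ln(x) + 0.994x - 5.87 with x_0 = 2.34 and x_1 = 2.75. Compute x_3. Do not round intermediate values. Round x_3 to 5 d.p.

4.40610

f(x_0) = -2.693889, f(x_1) = -2.124899
x_2 = 2.750000 - (-2.124899)·(2.750000 - 2.340000)/(-2.124899 - (-2.693889)) = 4.281149; f(x_2) = -0.160316
x_3 = 4.281149 - (-0.160316)·(4.281149 - 2.750000)/(-0.160316 - (-2.124899)) = 4.406096; f(x_3) = -0.007352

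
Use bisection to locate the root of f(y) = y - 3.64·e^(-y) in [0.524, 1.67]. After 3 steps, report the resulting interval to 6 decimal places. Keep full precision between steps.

f(0.524000) = -1.631416, f(1.670000) = 0.984781 (opposite signs)
step 1: m = 1.097000, f(m) = -0.118291 < 0 → root in [1.097000, 1.670000]
step 2: m = 1.383500, f(m) = 0.470954 > 0 → root in [1.097000, 1.383500]
step 3: m = 1.240250, f(m) = 0.187155 > 0 → root in [1.097000, 1.240250]

[1.097000, 1.240250]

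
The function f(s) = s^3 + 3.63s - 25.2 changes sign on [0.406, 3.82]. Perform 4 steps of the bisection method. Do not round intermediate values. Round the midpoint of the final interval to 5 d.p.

2.43306

f(0.406000) = -23.659297, f(3.820000) = 44.409568 (opposite signs)
step 1: m = 2.113000, f(m) = -8.095753 < 0 → root in [2.113000, 3.820000]
step 2: m = 2.966500, f(m) = 11.673958 > 0 → root in [2.113000, 2.966500]
step 3: m = 2.539750, f(m) = 0.401518 > 0 → root in [2.113000, 2.539750]
step 4: m = 2.326375, f(m) = -4.164869 < 0 → root in [2.326375, 2.539750]
Midpoint of [2.326375, 2.539750] = 2.433062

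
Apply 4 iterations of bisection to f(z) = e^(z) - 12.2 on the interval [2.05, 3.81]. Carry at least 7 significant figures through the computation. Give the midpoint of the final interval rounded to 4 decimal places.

f(2.050000) = -4.432099, f(3.810000) = 32.950439 (opposite signs)
step 1: m = 2.930000, f(m) = 6.527630 > 0 → root in [2.050000, 2.930000]
step 2: m = 2.490000, f(m) = -0.138724 < 0 → root in [2.490000, 2.930000]
step 3: m = 2.710000, f(m) = 2.829276 > 0 → root in [2.490000, 2.710000]
step 4: m = 2.600000, f(m) = 1.263738 > 0 → root in [2.490000, 2.600000]
Midpoint of [2.490000, 2.600000] = 2.545000

2.5450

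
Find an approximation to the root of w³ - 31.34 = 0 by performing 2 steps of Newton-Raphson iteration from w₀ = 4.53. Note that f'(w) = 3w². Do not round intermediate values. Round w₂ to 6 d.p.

3.191512

w_0 = 4.530000: f = 61.619677, f' = 61.562700 → w_1 = 4.530000 - (61.619677)/(61.562700) = 3.529074
w_1 = 3.529074: f = 12.612388, f' = 37.363100 → w_2 = 3.529074 - (12.612388)/(37.363100) = 3.191512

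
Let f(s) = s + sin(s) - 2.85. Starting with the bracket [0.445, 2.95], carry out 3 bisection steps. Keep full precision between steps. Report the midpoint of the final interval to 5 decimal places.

1.85406

f(0.445000) = -1.974542, f(2.950000) = 0.290423 (opposite signs)
step 1: m = 1.697500, f(m) = -0.160516 < 0 → root in [1.697500, 2.950000]
step 2: m = 2.323750, f(m) = 0.203422 > 0 → root in [1.697500, 2.323750]
step 3: m = 2.010625, f(m) = 0.065450 > 0 → root in [1.697500, 2.010625]
Midpoint of [1.697500, 2.010625] = 1.854062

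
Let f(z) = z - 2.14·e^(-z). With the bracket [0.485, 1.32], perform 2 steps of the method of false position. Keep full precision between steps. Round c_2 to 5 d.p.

0.88798

False-position update: c = (a·f(b) − b·f(a))/(f(b) − f(a)); replace the endpoint whose sign matches f(c).
f(0.485000) = -0.832592, f(1.320000) = 0.748330
step 1: c = 0.924752, f(c) = 0.075965 > 0 → new bracket [0.485000, 0.924752]
step 2: c = 0.887984, f(c) = 0.007408 > 0 → new bracket [0.485000, 0.887984]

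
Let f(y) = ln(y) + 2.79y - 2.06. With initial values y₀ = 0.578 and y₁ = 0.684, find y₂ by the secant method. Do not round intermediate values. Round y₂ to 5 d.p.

0.80537

f(y_0) = -0.995561, f(y_1) = -0.531437
y_2 = 0.684000 - (-0.531437)·(0.684000 - 0.578000)/(-0.531437 - (-0.995561)) = 0.805374; f(y_2) = -0.029457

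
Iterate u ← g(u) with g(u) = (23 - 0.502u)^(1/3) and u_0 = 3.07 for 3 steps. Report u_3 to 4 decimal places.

u_1 = g(3.070000) = 2.778874
u_2 = g(2.778874) = 2.785168
u_3 = g(2.785168) = 2.785033

2.7850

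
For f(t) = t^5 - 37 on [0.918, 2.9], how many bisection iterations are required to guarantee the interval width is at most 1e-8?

Initial width b − a = 2.9 − 0.918 = 1.982000.
After n steps the width is (b−a)/2^n; need (b−a)/2^n ≤ 1e-8.
So n ≥ log₂(1.982000/1e-8) = log₂(198200000.0000) ≈ 27.5624.
Hence n = 28.

28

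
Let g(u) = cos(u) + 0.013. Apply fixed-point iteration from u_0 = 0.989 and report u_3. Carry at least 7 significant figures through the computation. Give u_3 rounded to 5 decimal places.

0.66626

u_1 = g(0.989000) = 0.562526
u_2 = g(0.562526) = 0.858911
u_3 = g(0.858911) = 0.666262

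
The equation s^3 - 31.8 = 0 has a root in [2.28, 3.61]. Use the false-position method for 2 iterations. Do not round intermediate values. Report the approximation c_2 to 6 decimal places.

3.150627

False-position update: c = (a·f(b) − b·f(a))/(f(b) − f(a)); replace the endpoint whose sign matches f(c).
f(2.280000) = -19.947648, f(3.610000) = 15.245881
step 1: c = 3.033842, f(c) = -3.875911 < 0 → new bracket [3.033842, 3.610000]
step 2: c = 3.150627, f(c) = -0.525452 < 0 → new bracket [3.150627, 3.610000]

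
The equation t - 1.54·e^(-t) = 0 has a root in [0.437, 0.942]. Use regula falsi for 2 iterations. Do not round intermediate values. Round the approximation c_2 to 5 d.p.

0.73785

f(0.437000) = -0.557796, f(0.942000) = 0.341635
step 1: c = 0.750184, f(c) = 0.022873 > 0 → new bracket [0.437000, 0.750184]
step 2: c = 0.737847, f(c) = 0.001508 > 0 → new bracket [0.437000, 0.737847]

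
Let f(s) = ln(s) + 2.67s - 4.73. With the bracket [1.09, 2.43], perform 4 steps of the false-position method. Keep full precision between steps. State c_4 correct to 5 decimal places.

1.59636

f(1.090000) = -1.733522, f(2.430000) = 2.645991
step 1: c = 1.620406, f(c) = 0.079160 > 0 → new bracket [1.090000, 1.620406]
step 2: c = 1.597243, f(c) = 0.002918 > 0 → new bracket [1.090000, 1.597243]
step 3: c = 1.596391, f(c) = 0.000108 > 0 → new bracket [1.090000, 1.596391]
step 4: c = 1.596359, f(c) = 0.000004 > 0 → new bracket [1.090000, 1.596359]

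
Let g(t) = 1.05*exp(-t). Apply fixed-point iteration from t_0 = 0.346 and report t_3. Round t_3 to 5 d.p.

t_1 = g(0.346000) = 0.742888
t_2 = g(0.742888) = 0.499525
t_3 = g(0.499525) = 0.637160

0.63716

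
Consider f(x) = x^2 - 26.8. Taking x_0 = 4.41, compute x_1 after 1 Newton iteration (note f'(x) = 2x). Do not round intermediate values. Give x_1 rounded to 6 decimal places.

5.243549

x_0 = 4.410000: f = -7.351900, f' = 8.820000 → x_1 = 4.410000 - (-7.351900)/(8.820000) = 5.243549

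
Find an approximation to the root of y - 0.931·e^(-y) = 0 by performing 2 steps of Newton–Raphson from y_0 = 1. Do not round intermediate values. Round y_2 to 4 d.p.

f'(y) = 1 + 0.931·e^(-y)
y_0 = 1.000000: f = 0.657504, f' = 1.342496 → y_1 = 1.000000 - (0.657504)/(1.342496) = 0.510237
y_1 = 0.510237: f = -0.048691, f' = 1.558929 → y_2 = 0.510237 - (-0.048691)/(1.558929) = 0.541471

0.5415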